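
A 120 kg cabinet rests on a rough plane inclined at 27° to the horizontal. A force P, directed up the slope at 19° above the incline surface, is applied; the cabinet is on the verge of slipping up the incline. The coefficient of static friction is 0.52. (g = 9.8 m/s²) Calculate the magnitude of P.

On the verge of sliding up the incline, friction equals μN and acts down the slope.
Perpendicular: N + P sin 19° = W cos 27° = 1048 N.
Along incline: P cos 19° = W sin 27° + μN  with W sin 27° = 533.9 N.
Solving the pair for P and N: P = 967.7 N, N = 732.8 N (and f = μN = 381 N).

P ≈ 968 N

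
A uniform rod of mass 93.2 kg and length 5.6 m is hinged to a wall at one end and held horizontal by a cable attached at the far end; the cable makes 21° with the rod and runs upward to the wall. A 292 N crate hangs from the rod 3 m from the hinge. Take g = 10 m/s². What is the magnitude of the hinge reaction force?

Take torques about the hinge: T sin 21° · 5.6 = 93.2×10×2.8 + 292×3 = 3485.6 N·m.
So T = 3485.6 / (0.3584 × 5.6) = 1736.8 N.
ΣF_x = 0: H_x = T cos 21° = 1621.5 N.
ΣF_y = 0: H_y = (93.2×10 + 292) − T sin 21° = 1224 − 622.43 = 601.57 N.
|H| = √(H_x² + H_y²) = √((1621.5)² + (601.57)²) = 1729.5 N.

|H| ≈ 1730 N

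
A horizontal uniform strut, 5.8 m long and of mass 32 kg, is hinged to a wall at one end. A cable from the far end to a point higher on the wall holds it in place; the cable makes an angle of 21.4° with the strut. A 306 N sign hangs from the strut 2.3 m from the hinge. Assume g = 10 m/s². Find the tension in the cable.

T ≈ 771 N

Take torques about the hinge: T sin 21.4° · 5.8 = 32×10×2.9 + 306×2.3 = 1631.8 N·m.
So T = 1631.8 / (0.3649 × 5.8) = 771.07 N.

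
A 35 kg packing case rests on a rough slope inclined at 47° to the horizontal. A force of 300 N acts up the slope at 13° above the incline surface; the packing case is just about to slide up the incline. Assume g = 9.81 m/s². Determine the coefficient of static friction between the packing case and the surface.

μ ≈ 0.247

On the verge of sliding up the incline, friction is at its maximum μN and acts down the slope.
Perpendicular to incline: N = W cos 47° − P sin 13° = 234.2 − 67.49 = 166.7 N.
Along incline: P cos 13° − μN = W sin 47° → μ = −(W sin 47° − P cos 13°) / N = 0.2472.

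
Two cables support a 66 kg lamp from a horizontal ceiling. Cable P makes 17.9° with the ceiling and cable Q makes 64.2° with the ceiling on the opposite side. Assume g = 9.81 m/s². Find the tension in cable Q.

Weight W = 66 × 9.81 = 647.5 N acts straight down.
Horizontal: T_P cos 17.9° = T_Q cos 64.2°  →  T_P = 0.4574 T_Q.
Vertical: T_P sin 17.9° + T_Q sin 64.2° = 647.5.
Substituting the horizontal relation into the vertical equation gives 1.041 T_Q = 647.5, so T_Q = 622 N.

T_Q ≈ 622 N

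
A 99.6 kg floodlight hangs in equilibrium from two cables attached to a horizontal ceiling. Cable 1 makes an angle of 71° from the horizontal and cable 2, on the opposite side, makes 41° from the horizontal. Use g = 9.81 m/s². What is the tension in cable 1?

Weight W = 99.6 × 9.81 = 977.1 N acts straight down.
Horizontal: T_1 cos 71° = T_2 cos 41°  →  T_2 = 0.4314 T_1.
Vertical: T_1 sin 71° + T_2 sin 41° = 977.1.
Substituting the horizontal relation into the vertical equation gives 1.229 T_1 = 977.1, so T_1 = 795.3 N.

T_1 ≈ 795 N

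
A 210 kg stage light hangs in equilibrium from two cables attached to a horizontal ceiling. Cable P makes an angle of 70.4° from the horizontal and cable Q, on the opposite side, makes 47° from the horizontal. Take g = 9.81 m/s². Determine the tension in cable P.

T_P ≈ 1580 N

Weight W = 210 × 9.81 = 2060 N acts straight down.
Horizontal: T_P cos 70.4° = T_Q cos 47°  →  T_Q = 0.4919 T_P.
Vertical: T_P sin 70.4° + T_Q sin 47° = 2060.
Substituting the horizontal relation into the vertical equation gives 1.302 T_P = 2060, so T_P = 1583 N.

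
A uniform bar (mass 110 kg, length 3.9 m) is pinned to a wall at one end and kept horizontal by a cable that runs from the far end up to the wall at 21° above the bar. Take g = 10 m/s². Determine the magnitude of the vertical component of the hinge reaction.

Take torques about the hinge: T sin 21° · 3.9 = 110×10×1.95 = 2145 N·m.
So T = 2145 / (0.3584 × 3.9) = 1534.7 N.
ΣF_y = 0: H_y = (110×10) − T sin 21° = 1100 − 550 = 550 N.

|H_y| ≈ 550 N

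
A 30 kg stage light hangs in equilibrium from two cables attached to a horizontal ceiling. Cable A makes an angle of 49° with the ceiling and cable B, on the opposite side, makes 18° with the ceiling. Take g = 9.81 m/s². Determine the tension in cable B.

T_B ≈ 210 N

Weight W = 30 × 9.81 = 294.3 N acts straight down.
Horizontal: T_A cos 49° = T_B cos 18°  →  T_A = 1.45 T_B.
Vertical: T_A sin 49° + T_B sin 18° = 294.3.
Substituting the horizontal relation into the vertical equation gives 1.403 T_B = 294.3, so T_B = 209.8 N.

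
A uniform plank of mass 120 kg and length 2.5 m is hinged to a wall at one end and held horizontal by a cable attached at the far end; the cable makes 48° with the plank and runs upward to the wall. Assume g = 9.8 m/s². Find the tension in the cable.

Take torques about the hinge: T sin 48° · 2.5 = 120×9.8×1.25 = 1470 N·m.
So T = 1470 / (0.7431 × 2.5) = 791.23 N.

T ≈ 791 N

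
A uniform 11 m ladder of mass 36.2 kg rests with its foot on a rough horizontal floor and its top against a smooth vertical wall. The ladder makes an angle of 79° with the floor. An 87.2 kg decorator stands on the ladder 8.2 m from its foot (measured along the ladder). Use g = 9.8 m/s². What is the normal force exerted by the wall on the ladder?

Torques about the foot: N_wall · 11 sin 79° = 36.2×9.8×5.5 cos 79° + 87.2×9.8×8.2 cos 79° → N_wall = 158.31 N.

N_wall ≈ 158 N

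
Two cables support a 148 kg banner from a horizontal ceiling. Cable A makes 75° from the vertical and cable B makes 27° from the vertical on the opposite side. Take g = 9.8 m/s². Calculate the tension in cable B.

T_B ≈ 1430 N

Angles from the horizontal: cable A is 90° − 75° = 15°, cable B is 90° − 27° = 63°.
Weight W = 148 × 9.8 = 1450 N acts straight down.
Horizontal: T_A cos 15° = T_B cos 63°  →  T_A = 0.47 T_B.
Vertical: T_A sin 15° + T_B sin 63° = 1450.
Substituting the horizontal relation into the vertical equation gives 1.013 T_B = 1450, so T_B = 1432 N.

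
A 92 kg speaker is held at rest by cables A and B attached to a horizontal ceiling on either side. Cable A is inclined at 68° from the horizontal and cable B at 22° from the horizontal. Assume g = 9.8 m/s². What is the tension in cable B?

Weight W = 92 × 9.8 = 901.6 N acts straight down.
Horizontal: T_A cos 68° = T_B cos 22°  →  T_A = 2.475 T_B.
Vertical: T_A sin 68° + T_B sin 22° = 901.6.
Substituting the horizontal relation into the vertical equation gives 2.669 T_B = 901.6, so T_B = 337.7 N.

T_B ≈ 338 N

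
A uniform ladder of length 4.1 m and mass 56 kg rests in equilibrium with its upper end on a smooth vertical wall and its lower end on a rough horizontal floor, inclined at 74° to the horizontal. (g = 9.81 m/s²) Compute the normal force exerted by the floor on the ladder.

ΣF_y = 0: N_floor = 56×9.81 = 549.36 N.

N_floor ≈ 549 N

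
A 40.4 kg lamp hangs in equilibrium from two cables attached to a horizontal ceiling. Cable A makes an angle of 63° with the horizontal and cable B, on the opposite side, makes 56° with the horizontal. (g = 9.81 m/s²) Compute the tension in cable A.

Weight W = 40.4 × 9.81 = 396.3 N acts straight down.
Horizontal: T_A cos 63° = T_B cos 56°  →  T_B = 0.8119 T_A.
Vertical: T_A sin 63° + T_B sin 56° = 396.3.
Substituting the horizontal relation into the vertical equation gives 1.564 T_A = 396.3, so T_A = 253.4 N.

T_A ≈ 253 N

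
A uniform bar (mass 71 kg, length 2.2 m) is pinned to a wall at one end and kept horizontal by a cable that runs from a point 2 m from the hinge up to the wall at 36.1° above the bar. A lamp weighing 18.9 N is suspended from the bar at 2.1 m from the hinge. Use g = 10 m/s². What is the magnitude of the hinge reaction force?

|H| ≈ 647 N

Take torques about the hinge: T sin 36.1° · 2 = 71×10×1.1 + 18.9×2.1 = 820.69 N·m.
So T = 820.69 / (0.5892 × 2) = 696.45 N.
ΣF_x = 0: H_x = T cos 36.1° = 562.72 N.
ΣF_y = 0: H_y = (71×10 + 18.9) − T sin 36.1° = 728.9 − 410.35 = 318.55 N.
|H| = √(H_x² + H_y²) = √((562.72)² + (318.55)²) = 646.63 N.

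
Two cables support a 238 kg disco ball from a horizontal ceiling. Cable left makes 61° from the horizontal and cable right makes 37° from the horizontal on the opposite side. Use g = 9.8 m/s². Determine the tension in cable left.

T_left ≈ 1880 N

Weight W = 238 × 9.8 = 2332 N acts straight down.
Horizontal: T_left cos 61° = T_right cos 37°  →  T_right = 0.607 T_left.
Vertical: T_left sin 61° + T_right sin 37° = 2332.
Substituting the horizontal relation into the vertical equation gives 1.24 T_left = 2332, so T_left = 1881 N.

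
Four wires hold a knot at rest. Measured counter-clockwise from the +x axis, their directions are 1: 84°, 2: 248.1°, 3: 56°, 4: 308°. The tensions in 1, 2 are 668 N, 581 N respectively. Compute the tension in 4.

T_4 ≈ 202 N

Resolve: ΣF_x = 668 cos 84° + 581 cos 248.1° + T_3 cos 56° + T_4 cos 308° = 0.
        ΣF_y = 668 sin 84° + 581 sin 248.1° + T_3 sin 56° + T_4 sin 308° = 0.
The known terms sum to (-146.9, 125.3) N, so 0.5592 T_3 + 0.6157 T_4 = 146.9 and 0.8290 T_3 − 0.7880 T_4 = -125.3.
Solving simultaneously: T_3 = 40.61 N, T_4 = 201.7 N.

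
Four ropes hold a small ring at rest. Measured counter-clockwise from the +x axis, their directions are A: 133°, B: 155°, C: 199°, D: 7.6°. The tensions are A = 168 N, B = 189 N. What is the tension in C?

Resolve: ΣF_x = 168 cos 133° + 189 cos 155° + T_C cos 199° + T_D cos 7.6° = 0.
        ΣF_y = 168 sin 133° + 189 sin 155° + T_C sin 199° + T_D sin 7.6° = 0.
The known terms sum to (-285.9, 202.7) N, so -0.9455 T_C + 0.9912 T_D = 285.9 and -0.3256 T_C + 0.1323 T_D = -202.7.
Solving simultaneously: T_C = 1208 N, T_D = 1441 N.

T_C ≈ 1210 N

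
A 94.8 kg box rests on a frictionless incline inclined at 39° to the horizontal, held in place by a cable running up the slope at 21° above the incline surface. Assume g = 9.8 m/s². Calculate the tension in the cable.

Take axes along and perpendicular to the incline. Weight components: W sin 39° = 584.7 N down-slope, W cos 39° = 722 N into the surface.
Along incline: T cos 21° = W sin 39° → T = 626.3 N.
Perpendicular: N = W cos 39° − T sin 21° = 497.6 N.

T ≈ 626 N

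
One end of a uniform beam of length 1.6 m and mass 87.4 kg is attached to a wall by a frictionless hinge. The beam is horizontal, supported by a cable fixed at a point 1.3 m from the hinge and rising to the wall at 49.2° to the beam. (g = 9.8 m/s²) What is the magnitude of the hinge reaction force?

|H| ≈ 562 N

Take torques about the hinge: T sin 49.2° · 1.3 = 87.4×9.8×0.8 = 685.22 N·m.
So T = 685.22 / (0.7570 × 1.3) = 696.29 N.
ΣF_x = 0: H_x = T cos 49.2° = 454.97 N.
ΣF_y = 0: H_y = (87.4×9.8) − T sin 49.2° = 856.52 − 527.09 = 329.43 N.
|H| = √(H_x² + H_y²) = √((454.97)² + (329.43)²) = 561.71 N.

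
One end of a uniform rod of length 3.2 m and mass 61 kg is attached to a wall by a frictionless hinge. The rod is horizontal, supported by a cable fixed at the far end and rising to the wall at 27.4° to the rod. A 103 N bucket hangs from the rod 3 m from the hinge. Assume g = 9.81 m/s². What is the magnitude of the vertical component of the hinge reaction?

Take torques about the hinge: T sin 27.4° · 3.2 = 61×9.81×1.6 + 103×3 = 1266.5 N·m.
So T = 1266.5 / (0.4602 × 3.2) = 859.99 N.
ΣF_y = 0: H_y = (61×9.81 + 103) − T sin 27.4° = 701.41 − 395.77 = 305.64 N.

|H_y| ≈ 306 N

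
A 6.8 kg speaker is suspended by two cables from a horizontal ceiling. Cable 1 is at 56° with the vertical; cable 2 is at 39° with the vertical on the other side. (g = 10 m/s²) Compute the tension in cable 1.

T_1 ≈ 43 N

Angles from the horizontal: cable 1 is 90° − 56° = 34°, cable 2 is 90° − 39° = 51°.
Weight W = 6.8 × 10 = 68 N acts straight down.
Horizontal: T_1 cos 34° = T_2 cos 51°  →  T_2 = 1.317 T_1.
Vertical: T_1 sin 34° + T_2 sin 51° = 68.
Substituting the horizontal relation into the vertical equation gives 1.583 T_1 = 68, so T_1 = 42.96 N.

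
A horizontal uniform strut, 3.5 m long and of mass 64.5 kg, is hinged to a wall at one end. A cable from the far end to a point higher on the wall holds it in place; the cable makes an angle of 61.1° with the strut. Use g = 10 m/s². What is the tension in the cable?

Take torques about the hinge: T sin 61.1° · 3.5 = 64.5×10×1.75 = 1128.8 N·m.
So T = 1128.8 / (0.8755 × 3.5) = 368.38 N.

T ≈ 368 N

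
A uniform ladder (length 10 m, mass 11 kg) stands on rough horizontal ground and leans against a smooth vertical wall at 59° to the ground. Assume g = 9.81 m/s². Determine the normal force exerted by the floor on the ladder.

ΣF_y = 0: N_floor = 11×9.81 = 107.91 N.

N_floor ≈ 108 N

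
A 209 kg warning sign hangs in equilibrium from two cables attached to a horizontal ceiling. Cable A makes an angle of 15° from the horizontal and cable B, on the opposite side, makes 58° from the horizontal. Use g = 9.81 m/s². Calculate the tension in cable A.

T_A ≈ 1140 N

Weight W = 209 × 9.81 = 2050 N acts straight down.
Horizontal: T_A cos 15° = T_B cos 58°  →  T_B = 1.823 T_A.
Vertical: T_A sin 15° + T_B sin 58° = 2050.
Substituting the horizontal relation into the vertical equation gives 1.805 T_A = 2050, so T_A = 1136 N.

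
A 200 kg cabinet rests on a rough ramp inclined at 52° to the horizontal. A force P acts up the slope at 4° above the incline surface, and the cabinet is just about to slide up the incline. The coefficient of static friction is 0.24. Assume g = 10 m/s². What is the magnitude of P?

On the verge of sliding up the incline, friction equals μN and acts down the slope.
Perpendicular: N + P sin 4° = W cos 52° = 1231 N.
Along incline: P cos 4° = W sin 52° + μN  with W sin 52° = 1576 N.
Solving the pair for P and N: P = 1845 N, N = 1103 N (and f = μN = 264.6 N).

P ≈ 1850 N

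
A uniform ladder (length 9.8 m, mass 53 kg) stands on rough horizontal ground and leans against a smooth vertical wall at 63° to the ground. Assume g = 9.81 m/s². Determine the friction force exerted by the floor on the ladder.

f ≈ 132 N

Torques about the foot: N_wall · 9.8 sin 63° = 53×9.81×4.9 cos 63° → N_wall = 132.46 N.
ΣF_x = 0: f_floor = N_wall = 132.46 N.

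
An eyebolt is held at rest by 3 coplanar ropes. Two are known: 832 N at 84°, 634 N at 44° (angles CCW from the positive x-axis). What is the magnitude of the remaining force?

Sum the known components: ΣF_x = 543 N, ΣF_y = 1268 N.
For equilibrium the remaining force must supply (−ΣF_x, −ΣF_y) = (-543, -1268) N.
Magnitude = √((-543)² + (-1268)²) = 1379 N; direction = atan2(-1268, -543) = 246.8°.

F ≈ 1380 N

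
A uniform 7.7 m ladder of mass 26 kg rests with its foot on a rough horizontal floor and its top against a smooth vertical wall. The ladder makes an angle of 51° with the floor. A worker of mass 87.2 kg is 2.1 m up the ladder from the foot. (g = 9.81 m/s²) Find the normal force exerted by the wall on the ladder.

N_wall ≈ 292 N

Torques about the foot: N_wall · 7.7 sin 51° = 26×9.81×3.85 cos 51° + 87.2×9.81×2.1 cos 51° → N_wall = 292.19 N.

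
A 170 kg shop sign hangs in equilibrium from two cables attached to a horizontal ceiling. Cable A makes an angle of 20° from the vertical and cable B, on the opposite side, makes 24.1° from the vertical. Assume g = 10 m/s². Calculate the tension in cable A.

T_A ≈ 997 N

Angles from the horizontal: cable A is 90° − 20° = 70°, cable B is 90° − 24.1° = 65.9°.
Weight W = 170 × 10 = 1700 N acts straight down.
Horizontal: T_A cos 70° = T_B cos 65.9°  →  T_B = 0.8376 T_A.
Vertical: T_A sin 70° + T_B sin 65.9° = 1700.
Substituting the horizontal relation into the vertical equation gives 1.704 T_A = 1700, so T_A = 997.5 N.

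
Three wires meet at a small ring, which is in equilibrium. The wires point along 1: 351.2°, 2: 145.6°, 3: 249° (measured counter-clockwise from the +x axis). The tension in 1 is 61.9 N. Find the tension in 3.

T_3 ≈ 27.5 N

Resolve: ΣF_x = 61.9 cos 351.2° + T_2 cos 145.6° + T_3 cos 249° = 0.
        ΣF_y = 61.9 sin 351.2° + T_2 sin 145.6° + T_3 sin 249° = 0.
The known terms sum to (61.17, -9.47) N, so -0.8251 T_2 − 0.3584 T_3 = -61.17 and 0.5650 T_2 − 0.9336 T_3 = 9.47.
Solving simultaneously: T_2 = 62.20 N, T_3 = 27.49 N.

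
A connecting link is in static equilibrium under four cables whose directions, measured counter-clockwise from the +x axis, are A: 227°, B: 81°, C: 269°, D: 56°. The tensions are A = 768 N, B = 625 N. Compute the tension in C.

Resolve: ΣF_x = 768 cos 227° + 625 cos 81° + T_C cos 269° + T_D cos 56° = 0.
        ΣF_y = 768 sin 227° + 625 sin 81° + T_C sin 269° + T_D sin 56° = 0.
The known terms sum to (-426, 55.63) N, so -0.0175 T_C + 0.5592 T_D = 426 and -0.9998 T_C + 0.8290 T_D = -55.63.
Solving simultaneously: T_C = 705.6 N, T_D = 783.8 N.

T_C ≈ 706 N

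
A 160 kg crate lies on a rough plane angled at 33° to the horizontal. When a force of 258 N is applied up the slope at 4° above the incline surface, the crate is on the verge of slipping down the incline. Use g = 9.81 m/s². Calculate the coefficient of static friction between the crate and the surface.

μ ≈ 0.460

On the verge of sliding down the incline, friction is at its maximum μN and acts up the slope.
Perpendicular to incline: N = W cos 33° − P sin 4° = 1316 − 18 = 1298 N.
Along incline: P cos 4° + μN = W sin 33° → μ = (W sin 33° − P cos 4°) / N = 0.4602.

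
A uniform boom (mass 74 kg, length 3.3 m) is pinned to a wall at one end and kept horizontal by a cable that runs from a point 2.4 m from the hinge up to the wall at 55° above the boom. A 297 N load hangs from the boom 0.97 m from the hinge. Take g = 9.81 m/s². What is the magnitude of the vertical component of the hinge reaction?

|H_y| ≈ 404 N

Take torques about the hinge: T sin 55° · 2.4 = 74×9.81×1.65 + 297×0.97 = 1485.9 N·m.
So T = 1485.9 / (0.8192 × 2.4) = 755.81 N.
ΣF_y = 0: H_y = (74×9.81 + 297) − T sin 55° = 1022.9 − 619.12 = 403.82 N.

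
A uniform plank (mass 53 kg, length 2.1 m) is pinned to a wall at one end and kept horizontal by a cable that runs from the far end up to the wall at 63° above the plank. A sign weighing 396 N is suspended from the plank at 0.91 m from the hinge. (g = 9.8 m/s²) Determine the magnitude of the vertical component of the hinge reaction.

|H_y| ≈ 484 N

Take torques about the hinge: T sin 63° · 2.1 = 53×9.8×1.05 + 396×0.91 = 905.73 N·m.
So T = 905.73 / (0.8910 × 2.1) = 484.06 N.
ΣF_y = 0: H_y = (53×9.8 + 396) − T sin 63° = 915.4 − 431.3 = 484.1 N.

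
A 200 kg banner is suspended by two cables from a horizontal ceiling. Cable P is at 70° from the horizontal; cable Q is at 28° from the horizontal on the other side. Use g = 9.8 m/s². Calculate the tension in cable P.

T_P ≈ 1750 N

Weight W = 200 × 9.8 = 1960 N acts straight down.
Horizontal: T_P cos 70° = T_Q cos 28°  →  T_Q = 0.3874 T_P.
Vertical: T_P sin 70° + T_Q sin 28° = 1960.
Substituting the horizontal relation into the vertical equation gives 1.122 T_P = 1960, so T_P = 1748 N.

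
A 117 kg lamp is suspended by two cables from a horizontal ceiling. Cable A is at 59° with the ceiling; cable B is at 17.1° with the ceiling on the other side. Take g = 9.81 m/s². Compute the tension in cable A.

Weight W = 117 × 9.81 = 1148 N acts straight down.
Horizontal: T_A cos 59° = T_B cos 17.1°  →  T_B = 0.5389 T_A.
Vertical: T_A sin 59° + T_B sin 17.1° = 1148.
Substituting the horizontal relation into the vertical equation gives 1.016 T_A = 1148, so T_A = 1130 N.

T_A ≈ 1130 N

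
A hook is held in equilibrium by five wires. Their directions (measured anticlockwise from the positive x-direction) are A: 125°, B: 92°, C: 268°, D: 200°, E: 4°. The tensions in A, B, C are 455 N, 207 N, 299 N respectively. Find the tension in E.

T_E ≈ 1300 N

Resolve: ΣF_x = 455 cos 125° + 207 cos 92° + 299 cos 268° + T_D cos 200° + T_E cos 4° = 0.
        ΣF_y = 455 sin 125° + 207 sin 92° + 299 sin 268° + T_D sin 200° + T_E sin 4° = 0.
The known terms sum to (-278.6, 280.8) N, so -0.9397 T_D + 0.9976 T_E = 278.6 and -0.3420 T_D + 0.0698 T_E = -280.8.
Solving simultaneously: T_D = 1087 N, T_E = 1303 N.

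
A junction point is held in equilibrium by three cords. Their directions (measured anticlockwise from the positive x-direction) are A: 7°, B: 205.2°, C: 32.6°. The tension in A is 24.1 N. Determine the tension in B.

Resolve: ΣF_x = 24.1 cos 7° + T_B cos 205.2° + T_C cos 32.6° = 0.
        ΣF_y = 24.1 sin 7° + T_B sin 205.2° + T_C sin 32.6° = 0.
The known terms sum to (23.92, 2.937) N, so -0.9048 T_B + 0.8425 T_C = -23.92 and -0.4258 T_B + 0.5388 T_C = -2.937.
Solving simultaneously: T_B = 80.85 N, T_C = 58.44 N.

T_B ≈ 80.9 N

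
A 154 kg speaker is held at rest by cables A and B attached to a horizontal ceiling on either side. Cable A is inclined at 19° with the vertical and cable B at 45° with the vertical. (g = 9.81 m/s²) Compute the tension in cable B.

Angles from the horizontal: cable A is 90° − 19° = 71°, cable B is 90° − 45° = 45°.
Weight W = 154 × 9.81 = 1511 N acts straight down.
Horizontal: T_A cos 71° = T_B cos 45°  →  T_A = 2.172 T_B.
Vertical: T_A sin 71° + T_B sin 45° = 1511.
Substituting the horizontal relation into the vertical equation gives 2.761 T_B = 1511, so T_B = 547.2 N.

T_B ≈ 547 N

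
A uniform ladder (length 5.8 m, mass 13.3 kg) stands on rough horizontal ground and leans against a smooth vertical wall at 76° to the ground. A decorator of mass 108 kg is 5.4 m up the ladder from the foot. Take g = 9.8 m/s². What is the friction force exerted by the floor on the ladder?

f ≈ 262 N

Torques about the foot: N_wall · 5.8 sin 76° = 13.3×9.8×2.9 cos 76° + 108×9.8×5.4 cos 76° → N_wall = 261.94 N.
ΣF_x = 0: f_floor = N_wall = 261.94 N.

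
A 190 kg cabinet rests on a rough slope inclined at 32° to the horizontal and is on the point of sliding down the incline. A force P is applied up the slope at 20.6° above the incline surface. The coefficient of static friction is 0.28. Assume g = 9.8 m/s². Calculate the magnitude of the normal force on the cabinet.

N ≈ 1350 N

On the verge of sliding down the incline, friction equals μN and acts up the slope.
Perpendicular: N + P sin 20.6° = W cos 32° = 1579 N.
Along incline: P cos 20.6° + μN = W sin 32° with W sin 32° = 986.7 N.
Solving the pair for P and N: P = 650.2 N, N = 1350 N (and f = μN = 378.1 N).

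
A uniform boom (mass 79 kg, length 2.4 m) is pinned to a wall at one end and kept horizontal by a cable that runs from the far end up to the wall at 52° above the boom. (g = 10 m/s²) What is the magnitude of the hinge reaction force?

Take torques about the hinge: T sin 52° · 2.4 = 79×10×1.2 = 948 N·m.
So T = 948 / (0.7880 × 2.4) = 501.26 N.
ΣF_x = 0: H_x = T cos 52° = 308.61 N.
ΣF_y = 0: H_y = (79×10) − T sin 52° = 790 − 395 = 395 N.
|H| = √(H_x² + H_y²) = √((308.61)² + (395)²) = 501.26 N.

|H| ≈ 501 N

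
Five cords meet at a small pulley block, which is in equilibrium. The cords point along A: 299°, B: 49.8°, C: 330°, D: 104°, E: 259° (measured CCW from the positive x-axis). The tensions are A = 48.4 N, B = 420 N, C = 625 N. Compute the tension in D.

Resolve: ΣF_x = 48.4 cos 299° + 420 cos 49.8° + 625 cos 330° + T_D cos 104° + T_E cos 259° = 0.
        ΣF_y = 48.4 sin 299° + 420 sin 49.8° + 625 sin 330° + T_D sin 104° + T_E sin 259° = 0.
The known terms sum to (835.8, -34.04) N, so -0.2419 T_D − 0.1908 T_E = -835.8 and 0.9703 T_D − 0.9816 T_E = 34.04.
Solving simultaneously: T_D = 1957 N, T_E = 1899 N.

T_D ≈ 1960 N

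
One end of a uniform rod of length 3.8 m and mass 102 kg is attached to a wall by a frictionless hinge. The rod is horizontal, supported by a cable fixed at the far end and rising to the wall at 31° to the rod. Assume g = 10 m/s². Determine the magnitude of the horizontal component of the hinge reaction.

H_x ≈ 849 N

Take torques about the hinge: T sin 31° · 3.8 = 102×10×1.9 = 1938 N·m.
So T = 1938 / (0.5150 × 3.8) = 990.22 N.
ΣF_x = 0: H_x = T cos 31° = 848.78 N.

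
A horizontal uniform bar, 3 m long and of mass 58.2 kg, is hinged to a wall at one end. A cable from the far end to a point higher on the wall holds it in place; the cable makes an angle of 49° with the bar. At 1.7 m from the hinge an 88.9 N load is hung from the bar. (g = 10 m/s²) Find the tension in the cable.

T ≈ 452 N

Take torques about the hinge: T sin 49° · 3 = 58.2×10×1.5 + 88.9×1.7 = 1024.1 N·m.
So T = 1024.1 / (0.7547 × 3) = 452.33 N.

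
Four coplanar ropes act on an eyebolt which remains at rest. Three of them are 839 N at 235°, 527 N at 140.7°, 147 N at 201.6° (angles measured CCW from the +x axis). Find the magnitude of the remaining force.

Sum the known components: ΣF_x = -1026 N, ΣF_y = -407.6 N.
For equilibrium the remaining force must supply (−ΣF_x, −ΣF_y) = (1026, 407.6) N.
Magnitude = √((1026)² + (407.6)²) = 1104 N; direction = atan2(407.6, 1026) = 21.7°.

F ≈ 1100 N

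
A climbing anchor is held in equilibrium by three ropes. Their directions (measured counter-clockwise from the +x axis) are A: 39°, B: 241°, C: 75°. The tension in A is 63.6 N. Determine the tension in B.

T_B ≈ 155 N

Resolve: ΣF_x = 63.6 cos 39° + T_B cos 241° + T_C cos 75° = 0.
        ΣF_y = 63.6 sin 39° + T_B sin 241° + T_C sin 75° = 0.
The known terms sum to (49.43, 40.02) N, so -0.4848 T_B + 0.2588 T_C = -49.43 and -0.8746 T_B + 0.9659 T_C = -40.02.
Solving simultaneously: T_B = 154.5 N, T_C = 98.48 N.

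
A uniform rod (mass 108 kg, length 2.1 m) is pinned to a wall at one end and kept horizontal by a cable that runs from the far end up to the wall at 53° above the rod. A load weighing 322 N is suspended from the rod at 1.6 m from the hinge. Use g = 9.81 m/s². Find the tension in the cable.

T ≈ 970 N

Take torques about the hinge: T sin 53° · 2.1 = 108×9.81×1.05 + 322×1.6 = 1627.7 N·m.
So T = 1627.7 / (0.7986 × 2.1) = 970.5 N.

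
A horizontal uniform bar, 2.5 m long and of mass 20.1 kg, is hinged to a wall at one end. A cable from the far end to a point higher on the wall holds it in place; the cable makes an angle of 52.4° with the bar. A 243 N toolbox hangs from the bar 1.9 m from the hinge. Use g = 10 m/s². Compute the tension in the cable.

Take torques about the hinge: T sin 52.4° · 2.5 = 20.1×10×1.25 + 243×1.9 = 712.95 N·m.
So T = 712.95 / (0.7923 × 2.5) = 359.94 N.

T ≈ 360 N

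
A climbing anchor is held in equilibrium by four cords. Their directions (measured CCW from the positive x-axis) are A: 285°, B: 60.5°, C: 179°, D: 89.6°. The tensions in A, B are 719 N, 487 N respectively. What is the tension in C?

Resolve: ΣF_x = 719 cos 285° + 487 cos 60.5° + T_C cos 179° + T_D cos 89.6° = 0.
        ΣF_y = 719 sin 285° + 487 sin 60.5° + T_C sin 179° + T_D sin 89.6° = 0.
The known terms sum to (425.9, -270.6) N, so -0.9998 T_C + 0.0070 T_D = -425.9 and 0.0175 T_C + 1.0000 T_D = 270.6.
Solving simultaneously: T_C = 427.8 N, T_D = 263.2 N.

T_C ≈ 428 N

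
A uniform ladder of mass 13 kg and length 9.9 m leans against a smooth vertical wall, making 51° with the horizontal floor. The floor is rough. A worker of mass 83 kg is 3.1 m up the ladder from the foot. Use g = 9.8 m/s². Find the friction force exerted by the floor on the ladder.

f ≈ 258 N

Torques about the foot: N_wall · 9.9 sin 51° = 13×9.8×4.95 cos 51° + 83×9.8×3.1 cos 51° → N_wall = 257.84 N.
ΣF_x = 0: f_floor = N_wall = 257.84 N.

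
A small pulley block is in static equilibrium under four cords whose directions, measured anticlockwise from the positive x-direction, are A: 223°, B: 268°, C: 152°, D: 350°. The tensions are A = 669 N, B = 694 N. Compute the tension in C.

T_C ≈ 3950 N

Resolve: ΣF_x = 669 cos 223° + 694 cos 268° + T_C cos 152° + T_D cos 350° = 0.
        ΣF_y = 669 sin 223° + 694 sin 268° + T_C sin 152° + T_D sin 350° = 0.
The known terms sum to (-513.5, -1150) N, so -0.8829 T_C + 0.9848 T_D = 513.5 and 0.4695 T_C − 0.1736 T_D = 1150.
Solving simultaneously: T_C = 3953 N, T_D = 4066 N.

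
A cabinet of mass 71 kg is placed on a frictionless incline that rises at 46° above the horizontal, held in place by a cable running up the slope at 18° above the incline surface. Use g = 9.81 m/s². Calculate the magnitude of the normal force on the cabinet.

N ≈ 321 N

Take axes along and perpendicular to the incline. Weight components: W sin 46° = 501 N down-slope, W cos 46° = 483.8 N into the surface.
Along incline: T cos 18° = W sin 46° → T = 526.8 N.
Perpendicular: N = W cos 46° − T sin 18° = 321 N.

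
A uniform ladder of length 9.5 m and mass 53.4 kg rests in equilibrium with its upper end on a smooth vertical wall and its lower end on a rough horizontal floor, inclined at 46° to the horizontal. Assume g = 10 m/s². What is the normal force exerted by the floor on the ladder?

N_floor ≈ 534 N

ΣF_y = 0: N_floor = 53.4×10 = 534 N.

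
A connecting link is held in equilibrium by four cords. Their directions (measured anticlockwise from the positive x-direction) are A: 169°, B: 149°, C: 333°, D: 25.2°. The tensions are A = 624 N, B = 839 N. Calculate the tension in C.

T_C ≈ 1350 N

Resolve: ΣF_x = 624 cos 169° + 839 cos 149° + T_C cos 333° + T_D cos 25.2° = 0.
        ΣF_y = 624 sin 169° + 839 sin 149° + T_C sin 333° + T_D sin 25.2° = 0.
The known terms sum to (-1332, 551.2) N, so 0.8910 T_C + 0.9048 T_D = 1332 and -0.4540 T_C + 0.4258 T_D = -551.2.
Solving simultaneously: T_C = 1349 N, T_D = 143.6 N.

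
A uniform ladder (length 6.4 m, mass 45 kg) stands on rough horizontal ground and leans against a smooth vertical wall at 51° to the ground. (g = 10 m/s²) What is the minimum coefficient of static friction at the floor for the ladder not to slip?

ΣF_y = 0: N_floor = 45×10 = 450 N.
Torques about the foot: N_wall · 6.4 sin 51° = 45×10×3.2 cos 51° → N_wall = 182.2 N.
ΣF_x = 0: f_floor = N_wall = 182.2 N.
μ_min = f_floor / N_floor = 182.2 / 450 = 0.4049.

μ_min ≈ 0.405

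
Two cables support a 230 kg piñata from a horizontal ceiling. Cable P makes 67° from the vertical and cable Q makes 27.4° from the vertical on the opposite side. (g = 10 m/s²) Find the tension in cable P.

Angles from the horizontal: cable P is 90° − 67° = 23°, cable Q is 90° − 27.4° = 62.6°.
Weight W = 230 × 10 = 2300 N acts straight down.
Horizontal: T_P cos 23° = T_Q cos 62.6°  →  T_Q = 2.0 T_P.
Vertical: T_P sin 23° + T_Q sin 62.6° = 2300.
Substituting the horizontal relation into the vertical equation gives 2.167 T_P = 2300, so T_P = 1062 N.

T_P ≈ 1060 N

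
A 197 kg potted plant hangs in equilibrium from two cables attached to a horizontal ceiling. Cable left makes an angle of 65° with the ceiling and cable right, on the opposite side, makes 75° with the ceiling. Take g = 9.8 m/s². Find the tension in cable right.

Weight W = 197 × 9.8 = 1931 N acts straight down.
Horizontal: T_left cos 65° = T_right cos 75°  →  T_left = 0.6124 T_right.
Vertical: T_left sin 65° + T_right sin 75° = 1931.
Substituting the horizontal relation into the vertical equation gives 1.521 T_right = 1931, so T_right = 1269 N.

T_right ≈ 1270 N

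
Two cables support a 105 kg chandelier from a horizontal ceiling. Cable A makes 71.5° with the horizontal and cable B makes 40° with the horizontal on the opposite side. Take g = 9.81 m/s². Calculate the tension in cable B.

Weight W = 105 × 9.81 = 1030 N acts straight down.
Horizontal: T_A cos 71.5° = T_B cos 40°  →  T_A = 2.414 T_B.
Vertical: T_A sin 71.5° + T_B sin 40° = 1030.
Substituting the horizontal relation into the vertical equation gives 2.932 T_B = 1030, so T_B = 351.3 N.

T_B ≈ 351 N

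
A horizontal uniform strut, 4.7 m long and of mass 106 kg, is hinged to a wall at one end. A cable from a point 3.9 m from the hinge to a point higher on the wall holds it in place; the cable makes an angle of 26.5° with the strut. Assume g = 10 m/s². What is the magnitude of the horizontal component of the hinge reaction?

Take torques about the hinge: T sin 26.5° · 3.9 = 106×10×2.35 = 2491 N·m.
So T = 2491 / (0.4462 × 3.9) = 1431.5 N.
ΣF_x = 0: H_x = T cos 26.5° = 1281.1 N.

H_x ≈ 1280 N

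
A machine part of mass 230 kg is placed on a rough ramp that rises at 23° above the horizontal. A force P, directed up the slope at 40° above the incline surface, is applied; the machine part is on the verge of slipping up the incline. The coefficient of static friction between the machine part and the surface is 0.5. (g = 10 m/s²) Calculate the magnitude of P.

On the verge of sliding up the incline, friction equals μN and acts down the slope.
Perpendicular: N + P sin 40° = W cos 23° = 2117 N.
Along incline: P cos 40° = W sin 23° + μN  with W sin 23° = 898.7 N.
Solving the pair for P and N: P = 1800 N, N = 960.2 N (and f = μN = 480.1 N).

P ≈ 1800 N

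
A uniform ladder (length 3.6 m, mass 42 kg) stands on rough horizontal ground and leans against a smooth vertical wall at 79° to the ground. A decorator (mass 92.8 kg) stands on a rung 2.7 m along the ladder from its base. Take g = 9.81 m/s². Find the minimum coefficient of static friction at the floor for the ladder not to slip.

ΣF_y = 0: N_floor = 42×9.81 + 92.8×9.81 = 1322.4 N.
Torques about the foot: N_wall · 3.6 sin 79° = 42×9.81×1.8 cos 79° + 92.8×9.81×2.7 cos 79° → N_wall = 172.76 N.
ΣF_x = 0: f_floor = N_wall = 172.76 N.
μ_min = f_floor / N_floor = 172.76 / 1322.4 = 0.1306.

μ_min ≈ 0.131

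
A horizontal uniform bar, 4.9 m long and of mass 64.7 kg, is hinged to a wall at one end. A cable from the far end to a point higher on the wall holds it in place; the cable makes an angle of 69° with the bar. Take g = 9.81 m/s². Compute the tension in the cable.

Take torques about the hinge: T sin 69° · 4.9 = 64.7×9.81×2.45 = 1555 N·m.
So T = 1555 / (0.9336 × 4.9) = 339.93 N.

T ≈ 340 N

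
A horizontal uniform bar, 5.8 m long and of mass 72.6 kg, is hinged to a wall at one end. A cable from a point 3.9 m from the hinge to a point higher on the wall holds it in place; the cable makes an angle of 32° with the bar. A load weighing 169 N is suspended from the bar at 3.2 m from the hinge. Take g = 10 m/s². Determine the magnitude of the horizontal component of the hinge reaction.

Take torques about the hinge: T sin 32° · 3.9 = 72.6×10×2.9 + 169×3.2 = 2646.2 N·m.
So T = 2646.2 / (0.5299 × 3.9) = 1280.4 N.
ΣF_x = 0: H_x = T cos 32° = 1085.8 N.

H_x ≈ 1090 N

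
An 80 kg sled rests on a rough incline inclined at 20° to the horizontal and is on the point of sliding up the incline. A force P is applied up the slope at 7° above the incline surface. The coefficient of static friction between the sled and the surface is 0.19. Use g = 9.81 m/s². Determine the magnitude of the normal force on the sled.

On the verge of sliding up the incline, friction equals μN and acts down the slope.
Perpendicular: N + P sin 7° = W cos 20° = 737.5 N.
Along incline: P cos 7° = W sin 20° + μN  with W sin 20° = 268.4 N.
Solving the pair for P and N: P = 402.2 N, N = 688.5 N (and f = μN = 130.8 N).

N ≈ 688 N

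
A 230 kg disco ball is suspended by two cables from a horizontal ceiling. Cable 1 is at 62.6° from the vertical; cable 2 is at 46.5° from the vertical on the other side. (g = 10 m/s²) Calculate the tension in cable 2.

Angles from the horizontal: cable 1 is 90° − 62.6° = 27.4°, cable 2 is 90° − 46.5° = 43.5°.
Weight W = 230 × 10 = 2300 N acts straight down.
Horizontal: T_1 cos 27.4° = T_2 cos 43.5°  →  T_1 = 0.817 T_2.
Vertical: T_1 sin 27.4° + T_2 sin 43.5° = 2300.
Substituting the horizontal relation into the vertical equation gives 1.064 T_2 = 2300, so T_2 = 2161 N.

T_2 ≈ 2160 N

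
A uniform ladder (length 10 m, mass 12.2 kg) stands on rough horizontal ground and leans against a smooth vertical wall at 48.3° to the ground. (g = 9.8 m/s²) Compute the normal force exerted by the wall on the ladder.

N_wall ≈ 53.3 N

Torques about the foot: N_wall · 10 sin 48.3° = 12.2×9.8×5 cos 48.3° → N_wall = 53.262 N.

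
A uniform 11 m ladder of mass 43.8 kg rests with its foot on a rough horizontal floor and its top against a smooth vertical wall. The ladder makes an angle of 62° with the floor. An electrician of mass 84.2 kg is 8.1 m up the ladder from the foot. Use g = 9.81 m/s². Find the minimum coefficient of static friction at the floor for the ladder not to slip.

μ_min ≈ 0.349

ΣF_y = 0: N_floor = 43.8×9.81 + 84.2×9.81 = 1255.7 N.
Torques about the foot: N_wall · 11 sin 62° = 43.8×9.81×5.5 cos 62° + 84.2×9.81×8.1 cos 62° → N_wall = 437.64 N.
ΣF_x = 0: f_floor = N_wall = 437.64 N.
μ_min = f_floor / N_floor = 437.64 / 1255.7 = 0.3485.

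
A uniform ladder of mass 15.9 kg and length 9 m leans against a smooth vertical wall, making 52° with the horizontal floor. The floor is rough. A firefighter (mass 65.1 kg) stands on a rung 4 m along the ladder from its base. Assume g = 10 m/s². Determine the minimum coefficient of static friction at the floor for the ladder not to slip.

ΣF_y = 0: N_floor = 15.9×10 + 65.1×10 = 810 N.
Torques about the foot: N_wall · 9 sin 52° = 15.9×10×4.5 cos 52° + 65.1×10×4 cos 52° → N_wall = 288.16 N.
ΣF_x = 0: f_floor = N_wall = 288.16 N.
μ_min = f_floor / N_floor = 288.16 / 810 = 0.3558.

μ_min ≈ 0.356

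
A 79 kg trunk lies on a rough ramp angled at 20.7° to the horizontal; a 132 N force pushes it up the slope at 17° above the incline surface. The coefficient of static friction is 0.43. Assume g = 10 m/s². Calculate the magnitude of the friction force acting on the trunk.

Axes along / perpendicular to the incline. W sin 20.7° = 279.2 N down-slope; W cos 20.7° = 739 N into the surface.
Perpendicular: N = W cos 20.7° − P sin 17° = 739 − 38.59 = 700.4 N.
Along incline: P cos 17° + f = W sin 20.7° (friction acts up-slope) → f = 279.2 − 126.2 = 153 N.
|f| = 153 N ≤ μN = 301.2 N, so the trunk is indeed static.

f ≈ 153 N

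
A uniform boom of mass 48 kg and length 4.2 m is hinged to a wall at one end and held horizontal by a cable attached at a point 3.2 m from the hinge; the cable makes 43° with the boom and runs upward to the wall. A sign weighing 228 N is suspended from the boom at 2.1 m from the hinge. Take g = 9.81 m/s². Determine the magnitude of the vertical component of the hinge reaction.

Take torques about the hinge: T sin 43° · 3.2 = 48×9.81×2.1 + 228×2.1 = 1467.6 N·m.
So T = 1467.6 / (0.6820 × 3.2) = 672.49 N.
ΣF_y = 0: H_y = (48×9.81 + 228) − T sin 43° = 698.88 − 458.64 = 240.24 N.

|H_y| ≈ 240 N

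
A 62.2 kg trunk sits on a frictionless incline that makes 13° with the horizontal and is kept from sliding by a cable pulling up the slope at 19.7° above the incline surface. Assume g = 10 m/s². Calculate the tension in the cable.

Take axes along and perpendicular to the incline. Weight components: W sin 13° = 139.9 N down-slope, W cos 13° = 606.1 N into the surface.
Along incline: T cos 19.7° = W sin 13° → T = 148.6 N.
Perpendicular: N = W cos 13° − T sin 19.7° = 556 N.

T ≈ 149 N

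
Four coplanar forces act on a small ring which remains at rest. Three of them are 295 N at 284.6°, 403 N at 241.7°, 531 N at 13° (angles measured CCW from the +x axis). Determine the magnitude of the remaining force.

F ≈ 657 N

Sum the known components: ΣF_x = 400.7 N, ΣF_y = -520.9 N.
For equilibrium the remaining force must supply (−ΣF_x, −ΣF_y) = (-400.7, 520.9) N.
Magnitude = √((-400.7)² + (520.9)²) = 657.2 N; direction = atan2(520.9, -400.7) = 127.6°.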